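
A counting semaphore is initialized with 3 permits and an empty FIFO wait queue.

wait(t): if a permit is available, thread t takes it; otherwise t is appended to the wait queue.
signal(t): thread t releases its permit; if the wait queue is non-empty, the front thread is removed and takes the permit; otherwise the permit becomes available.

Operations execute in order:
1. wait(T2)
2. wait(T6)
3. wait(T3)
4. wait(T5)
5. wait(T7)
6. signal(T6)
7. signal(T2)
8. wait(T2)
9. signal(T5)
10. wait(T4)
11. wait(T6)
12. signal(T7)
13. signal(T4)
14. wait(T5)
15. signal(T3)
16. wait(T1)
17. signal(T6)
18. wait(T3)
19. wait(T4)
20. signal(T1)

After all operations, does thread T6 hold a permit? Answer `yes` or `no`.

Step 1: wait(T2) -> count=2 queue=[] holders={T2}
Step 2: wait(T6) -> count=1 queue=[] holders={T2,T6}
Step 3: wait(T3) -> count=0 queue=[] holders={T2,T3,T6}
Step 4: wait(T5) -> count=0 queue=[T5] holders={T2,T3,T6}
Step 5: wait(T7) -> count=0 queue=[T5,T7] holders={T2,T3,T6}
Step 6: signal(T6) -> count=0 queue=[T7] holders={T2,T3,T5}
Step 7: signal(T2) -> count=0 queue=[] holders={T3,T5,T7}
Step 8: wait(T2) -> count=0 queue=[T2] holders={T3,T5,T7}
Step 9: signal(T5) -> count=0 queue=[] holders={T2,T3,T7}
Step 10: wait(T4) -> count=0 queue=[T4] holders={T2,T3,T7}
Step 11: wait(T6) -> count=0 queue=[T4,T6] holders={T2,T3,T7}
Step 12: signal(T7) -> count=0 queue=[T6] holders={T2,T3,T4}
Step 13: signal(T4) -> count=0 queue=[] holders={T2,T3,T6}
Step 14: wait(T5) -> count=0 queue=[T5] holders={T2,T3,T6}
Step 15: signal(T3) -> count=0 queue=[] holders={T2,T5,T6}
Step 16: wait(T1) -> count=0 queue=[T1] holders={T2,T5,T6}
Step 17: signal(T6) -> count=0 queue=[] holders={T1,T2,T5}
Step 18: wait(T3) -> count=0 queue=[T3] holders={T1,T2,T5}
Step 19: wait(T4) -> count=0 queue=[T3,T4] holders={T1,T2,T5}
Step 20: signal(T1) -> count=0 queue=[T4] holders={T2,T3,T5}
Final holders: {T2,T3,T5} -> T6 not in holders

Answer: no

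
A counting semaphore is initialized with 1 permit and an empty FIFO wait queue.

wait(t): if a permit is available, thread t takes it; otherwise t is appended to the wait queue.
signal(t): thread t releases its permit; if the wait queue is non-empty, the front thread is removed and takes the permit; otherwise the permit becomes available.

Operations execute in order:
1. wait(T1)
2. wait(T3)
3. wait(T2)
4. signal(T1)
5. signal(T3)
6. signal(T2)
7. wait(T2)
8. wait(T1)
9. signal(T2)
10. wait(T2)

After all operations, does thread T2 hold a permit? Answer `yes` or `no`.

Step 1: wait(T1) -> count=0 queue=[] holders={T1}
Step 2: wait(T3) -> count=0 queue=[T3] holders={T1}
Step 3: wait(T2) -> count=0 queue=[T3,T2] holders={T1}
Step 4: signal(T1) -> count=0 queue=[T2] holders={T3}
Step 5: signal(T3) -> count=0 queue=[] holders={T2}
Step 6: signal(T2) -> count=1 queue=[] holders={none}
Step 7: wait(T2) -> count=0 queue=[] holders={T2}
Step 8: wait(T1) -> count=0 queue=[T1] holders={T2}
Step 9: signal(T2) -> count=0 queue=[] holders={T1}
Step 10: wait(T2) -> count=0 queue=[T2] holders={T1}
Final holders: {T1} -> T2 not in holders

Answer: no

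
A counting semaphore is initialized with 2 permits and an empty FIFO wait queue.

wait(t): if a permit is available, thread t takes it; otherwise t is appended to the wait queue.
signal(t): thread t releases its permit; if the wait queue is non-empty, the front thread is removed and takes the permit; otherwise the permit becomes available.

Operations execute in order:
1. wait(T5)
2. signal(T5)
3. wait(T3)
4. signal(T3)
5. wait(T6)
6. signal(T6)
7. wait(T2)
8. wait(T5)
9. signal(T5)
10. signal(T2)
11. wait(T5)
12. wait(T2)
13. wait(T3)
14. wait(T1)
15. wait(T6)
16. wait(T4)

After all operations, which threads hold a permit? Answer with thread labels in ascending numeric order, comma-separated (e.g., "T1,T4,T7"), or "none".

Answer: T2,T5

Derivation:
Step 1: wait(T5) -> count=1 queue=[] holders={T5}
Step 2: signal(T5) -> count=2 queue=[] holders={none}
Step 3: wait(T3) -> count=1 queue=[] holders={T3}
Step 4: signal(T3) -> count=2 queue=[] holders={none}
Step 5: wait(T6) -> count=1 queue=[] holders={T6}
Step 6: signal(T6) -> count=2 queue=[] holders={none}
Step 7: wait(T2) -> count=1 queue=[] holders={T2}
Step 8: wait(T5) -> count=0 queue=[] holders={T2,T5}
Step 9: signal(T5) -> count=1 queue=[] holders={T2}
Step 10: signal(T2) -> count=2 queue=[] holders={none}
Step 11: wait(T5) -> count=1 queue=[] holders={T5}
Step 12: wait(T2) -> count=0 queue=[] holders={T2,T5}
Step 13: wait(T3) -> count=0 queue=[T3] holders={T2,T5}
Step 14: wait(T1) -> count=0 queue=[T3,T1] holders={T2,T5}
Step 15: wait(T6) -> count=0 queue=[T3,T1,T6] holders={T2,T5}
Step 16: wait(T4) -> count=0 queue=[T3,T1,T6,T4] holders={T2,T5}
Final holders: T2,T5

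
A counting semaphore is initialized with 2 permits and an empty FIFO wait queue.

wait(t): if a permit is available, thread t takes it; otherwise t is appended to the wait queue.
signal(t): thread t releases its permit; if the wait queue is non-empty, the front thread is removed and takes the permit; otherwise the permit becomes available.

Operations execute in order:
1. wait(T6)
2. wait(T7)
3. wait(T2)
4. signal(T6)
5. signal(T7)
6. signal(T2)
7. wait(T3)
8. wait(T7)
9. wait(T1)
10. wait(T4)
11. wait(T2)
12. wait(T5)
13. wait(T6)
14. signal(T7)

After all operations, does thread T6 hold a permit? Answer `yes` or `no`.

Step 1: wait(T6) -> count=1 queue=[] holders={T6}
Step 2: wait(T7) -> count=0 queue=[] holders={T6,T7}
Step 3: wait(T2) -> count=0 queue=[T2] holders={T6,T7}
Step 4: signal(T6) -> count=0 queue=[] holders={T2,T7}
Step 5: signal(T7) -> count=1 queue=[] holders={T2}
Step 6: signal(T2) -> count=2 queue=[] holders={none}
Step 7: wait(T3) -> count=1 queue=[] holders={T3}
Step 8: wait(T7) -> count=0 queue=[] holders={T3,T7}
Step 9: wait(T1) -> count=0 queue=[T1] holders={T3,T7}
Step 10: wait(T4) -> count=0 queue=[T1,T4] holders={T3,T7}
Step 11: wait(T2) -> count=0 queue=[T1,T4,T2] holders={T3,T7}
Step 12: wait(T5) -> count=0 queue=[T1,T4,T2,T5] holders={T3,T7}
Step 13: wait(T6) -> count=0 queue=[T1,T4,T2,T5,T6] holders={T3,T7}
Step 14: signal(T7) -> count=0 queue=[T4,T2,T5,T6] holders={T1,T3}
Final holders: {T1,T3} -> T6 not in holders

Answer: no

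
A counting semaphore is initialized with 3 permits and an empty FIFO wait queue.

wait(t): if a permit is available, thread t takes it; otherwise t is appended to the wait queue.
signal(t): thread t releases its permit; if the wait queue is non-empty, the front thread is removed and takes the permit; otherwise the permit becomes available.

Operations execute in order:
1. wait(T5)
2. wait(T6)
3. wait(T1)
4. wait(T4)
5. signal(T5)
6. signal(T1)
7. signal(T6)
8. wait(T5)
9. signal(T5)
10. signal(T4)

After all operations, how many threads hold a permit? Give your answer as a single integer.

Answer: 0

Derivation:
Step 1: wait(T5) -> count=2 queue=[] holders={T5}
Step 2: wait(T6) -> count=1 queue=[] holders={T5,T6}
Step 3: wait(T1) -> count=0 queue=[] holders={T1,T5,T6}
Step 4: wait(T4) -> count=0 queue=[T4] holders={T1,T5,T6}
Step 5: signal(T5) -> count=0 queue=[] holders={T1,T4,T6}
Step 6: signal(T1) -> count=1 queue=[] holders={T4,T6}
Step 7: signal(T6) -> count=2 queue=[] holders={T4}
Step 8: wait(T5) -> count=1 queue=[] holders={T4,T5}
Step 9: signal(T5) -> count=2 queue=[] holders={T4}
Step 10: signal(T4) -> count=3 queue=[] holders={none}
Final holders: {none} -> 0 thread(s)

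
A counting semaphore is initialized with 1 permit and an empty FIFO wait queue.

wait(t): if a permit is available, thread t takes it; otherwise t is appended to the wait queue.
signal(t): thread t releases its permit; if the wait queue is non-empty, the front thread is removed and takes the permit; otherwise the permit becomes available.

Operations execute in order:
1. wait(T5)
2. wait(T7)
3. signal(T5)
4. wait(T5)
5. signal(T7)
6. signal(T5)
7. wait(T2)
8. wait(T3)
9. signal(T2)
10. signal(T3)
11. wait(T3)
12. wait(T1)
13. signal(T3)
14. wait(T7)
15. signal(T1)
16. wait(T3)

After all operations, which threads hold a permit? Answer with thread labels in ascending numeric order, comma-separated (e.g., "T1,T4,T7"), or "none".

Step 1: wait(T5) -> count=0 queue=[] holders={T5}
Step 2: wait(T7) -> count=0 queue=[T7] holders={T5}
Step 3: signal(T5) -> count=0 queue=[] holders={T7}
Step 4: wait(T5) -> count=0 queue=[T5] holders={T7}
Step 5: signal(T7) -> count=0 queue=[] holders={T5}
Step 6: signal(T5) -> count=1 queue=[] holders={none}
Step 7: wait(T2) -> count=0 queue=[] holders={T2}
Step 8: wait(T3) -> count=0 queue=[T3] holders={T2}
Step 9: signal(T2) -> count=0 queue=[] holders={T3}
Step 10: signal(T3) -> count=1 queue=[] holders={none}
Step 11: wait(T3) -> count=0 queue=[] holders={T3}
Step 12: wait(T1) -> count=0 queue=[T1] holders={T3}
Step 13: signal(T3) -> count=0 queue=[] holders={T1}
Step 14: wait(T7) -> count=0 queue=[T7] holders={T1}
Step 15: signal(T1) -> count=0 queue=[] holders={T7}
Step 16: wait(T3) -> count=0 queue=[T3] holders={T7}
Final holders: T7

Answer: T7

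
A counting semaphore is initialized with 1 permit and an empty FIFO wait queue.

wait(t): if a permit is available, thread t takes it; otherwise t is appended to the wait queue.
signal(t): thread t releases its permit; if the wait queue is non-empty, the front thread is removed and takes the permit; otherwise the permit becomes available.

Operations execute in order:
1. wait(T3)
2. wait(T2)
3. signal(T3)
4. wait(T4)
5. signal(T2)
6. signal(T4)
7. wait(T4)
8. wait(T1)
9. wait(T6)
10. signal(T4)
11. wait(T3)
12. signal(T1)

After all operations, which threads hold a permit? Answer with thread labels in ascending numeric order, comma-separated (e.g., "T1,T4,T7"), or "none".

Answer: T6

Derivation:
Step 1: wait(T3) -> count=0 queue=[] holders={T3}
Step 2: wait(T2) -> count=0 queue=[T2] holders={T3}
Step 3: signal(T3) -> count=0 queue=[] holders={T2}
Step 4: wait(T4) -> count=0 queue=[T4] holders={T2}
Step 5: signal(T2) -> count=0 queue=[] holders={T4}
Step 6: signal(T4) -> count=1 queue=[] holders={none}
Step 7: wait(T4) -> count=0 queue=[] holders={T4}
Step 8: wait(T1) -> count=0 queue=[T1] holders={T4}
Step 9: wait(T6) -> count=0 queue=[T1,T6] holders={T4}
Step 10: signal(T4) -> count=0 queue=[T6] holders={T1}
Step 11: wait(T3) -> count=0 queue=[T6,T3] holders={T1}
Step 12: signal(T1) -> count=0 queue=[T3] holders={T6}
Final holders: T6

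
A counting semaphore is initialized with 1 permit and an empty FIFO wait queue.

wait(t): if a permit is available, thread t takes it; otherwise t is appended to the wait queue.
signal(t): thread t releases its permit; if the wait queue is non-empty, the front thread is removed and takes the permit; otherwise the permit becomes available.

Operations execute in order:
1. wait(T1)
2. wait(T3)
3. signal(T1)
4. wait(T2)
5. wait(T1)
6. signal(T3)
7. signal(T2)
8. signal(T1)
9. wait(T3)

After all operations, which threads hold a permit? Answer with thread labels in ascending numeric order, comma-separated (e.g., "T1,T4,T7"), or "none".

Step 1: wait(T1) -> count=0 queue=[] holders={T1}
Step 2: wait(T3) -> count=0 queue=[T3] holders={T1}
Step 3: signal(T1) -> count=0 queue=[] holders={T3}
Step 4: wait(T2) -> count=0 queue=[T2] holders={T3}
Step 5: wait(T1) -> count=0 queue=[T2,T1] holders={T3}
Step 6: signal(T3) -> count=0 queue=[T1] holders={T2}
Step 7: signal(T2) -> count=0 queue=[] holders={T1}
Step 8: signal(T1) -> count=1 queue=[] holders={none}
Step 9: wait(T3) -> count=0 queue=[] holders={T3}
Final holders: T3

Answer: T3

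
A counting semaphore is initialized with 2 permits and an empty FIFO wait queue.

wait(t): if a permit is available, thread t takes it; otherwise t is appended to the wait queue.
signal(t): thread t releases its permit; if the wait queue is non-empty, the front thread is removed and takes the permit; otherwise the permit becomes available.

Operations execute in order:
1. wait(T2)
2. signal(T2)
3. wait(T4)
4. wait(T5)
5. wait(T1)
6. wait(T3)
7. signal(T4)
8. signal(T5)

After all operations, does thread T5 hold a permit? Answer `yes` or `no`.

Step 1: wait(T2) -> count=1 queue=[] holders={T2}
Step 2: signal(T2) -> count=2 queue=[] holders={none}
Step 3: wait(T4) -> count=1 queue=[] holders={T4}
Step 4: wait(T5) -> count=0 queue=[] holders={T4,T5}
Step 5: wait(T1) -> count=0 queue=[T1] holders={T4,T5}
Step 6: wait(T3) -> count=0 queue=[T1,T3] holders={T4,T5}
Step 7: signal(T4) -> count=0 queue=[T3] holders={T1,T5}
Step 8: signal(T5) -> count=0 queue=[] holders={T1,T3}
Final holders: {T1,T3} -> T5 not in holders

Answer: no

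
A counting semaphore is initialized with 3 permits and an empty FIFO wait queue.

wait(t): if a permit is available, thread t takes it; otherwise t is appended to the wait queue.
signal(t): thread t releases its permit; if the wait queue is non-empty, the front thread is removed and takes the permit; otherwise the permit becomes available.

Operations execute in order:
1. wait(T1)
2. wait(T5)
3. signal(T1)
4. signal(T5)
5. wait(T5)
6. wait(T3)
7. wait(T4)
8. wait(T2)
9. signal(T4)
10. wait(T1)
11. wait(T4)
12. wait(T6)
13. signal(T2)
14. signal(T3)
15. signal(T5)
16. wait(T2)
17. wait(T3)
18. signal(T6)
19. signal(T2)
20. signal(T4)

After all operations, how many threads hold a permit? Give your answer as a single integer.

Step 1: wait(T1) -> count=2 queue=[] holders={T1}
Step 2: wait(T5) -> count=1 queue=[] holders={T1,T5}
Step 3: signal(T1) -> count=2 queue=[] holders={T5}
Step 4: signal(T5) -> count=3 queue=[] holders={none}
Step 5: wait(T5) -> count=2 queue=[] holders={T5}
Step 6: wait(T3) -> count=1 queue=[] holders={T3,T5}
Step 7: wait(T4) -> count=0 queue=[] holders={T3,T4,T5}
Step 8: wait(T2) -> count=0 queue=[T2] holders={T3,T4,T5}
Step 9: signal(T4) -> count=0 queue=[] holders={T2,T3,T5}
Step 10: wait(T1) -> count=0 queue=[T1] holders={T2,T3,T5}
Step 11: wait(T4) -> count=0 queue=[T1,T4] holders={T2,T3,T5}
Step 12: wait(T6) -> count=0 queue=[T1,T4,T6] holders={T2,T3,T5}
Step 13: signal(T2) -> count=0 queue=[T4,T6] holders={T1,T3,T5}
Step 14: signal(T3) -> count=0 queue=[T6] holders={T1,T4,T5}
Step 15: signal(T5) -> count=0 queue=[] holders={T1,T4,T6}
Step 16: wait(T2) -> count=0 queue=[T2] holders={T1,T4,T6}
Step 17: wait(T3) -> count=0 queue=[T2,T3] holders={T1,T4,T6}
Step 18: signal(T6) -> count=0 queue=[T3] holders={T1,T2,T4}
Step 19: signal(T2) -> count=0 queue=[] holders={T1,T3,T4}
Step 20: signal(T4) -> count=1 queue=[] holders={T1,T3}
Final holders: {T1,T3} -> 2 thread(s)

Answer: 2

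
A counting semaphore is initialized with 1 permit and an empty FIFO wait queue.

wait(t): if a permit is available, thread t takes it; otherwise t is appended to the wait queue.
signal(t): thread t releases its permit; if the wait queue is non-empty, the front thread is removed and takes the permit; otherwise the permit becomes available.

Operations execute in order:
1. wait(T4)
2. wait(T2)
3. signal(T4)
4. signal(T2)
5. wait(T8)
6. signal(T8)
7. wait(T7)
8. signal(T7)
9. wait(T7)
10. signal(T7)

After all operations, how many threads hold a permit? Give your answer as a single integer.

Step 1: wait(T4) -> count=0 queue=[] holders={T4}
Step 2: wait(T2) -> count=0 queue=[T2] holders={T4}
Step 3: signal(T4) -> count=0 queue=[] holders={T2}
Step 4: signal(T2) -> count=1 queue=[] holders={none}
Step 5: wait(T8) -> count=0 queue=[] holders={T8}
Step 6: signal(T8) -> count=1 queue=[] holders={none}
Step 7: wait(T7) -> count=0 queue=[] holders={T7}
Step 8: signal(T7) -> count=1 queue=[] holders={none}
Step 9: wait(T7) -> count=0 queue=[] holders={T7}
Step 10: signal(T7) -> count=1 queue=[] holders={none}
Final holders: {none} -> 0 thread(s)

Answer: 0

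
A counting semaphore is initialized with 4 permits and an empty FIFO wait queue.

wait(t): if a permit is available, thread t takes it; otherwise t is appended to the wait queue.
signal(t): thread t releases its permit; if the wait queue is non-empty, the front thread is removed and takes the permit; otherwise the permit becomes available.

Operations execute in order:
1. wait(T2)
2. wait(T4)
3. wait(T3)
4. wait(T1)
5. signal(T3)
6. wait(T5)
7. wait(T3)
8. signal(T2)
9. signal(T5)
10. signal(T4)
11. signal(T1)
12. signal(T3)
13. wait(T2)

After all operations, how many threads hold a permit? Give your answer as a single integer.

Answer: 1

Derivation:
Step 1: wait(T2) -> count=3 queue=[] holders={T2}
Step 2: wait(T4) -> count=2 queue=[] holders={T2,T4}
Step 3: wait(T3) -> count=1 queue=[] holders={T2,T3,T4}
Step 4: wait(T1) -> count=0 queue=[] holders={T1,T2,T3,T4}
Step 5: signal(T3) -> count=1 queue=[] holders={T1,T2,T4}
Step 6: wait(T5) -> count=0 queue=[] holders={T1,T2,T4,T5}
Step 7: wait(T3) -> count=0 queue=[T3] holders={T1,T2,T4,T5}
Step 8: signal(T2) -> count=0 queue=[] holders={T1,T3,T4,T5}
Step 9: signal(T5) -> count=1 queue=[] holders={T1,T3,T4}
Step 10: signal(T4) -> count=2 queue=[] holders={T1,T3}
Step 11: signal(T1) -> count=3 queue=[] holders={T3}
Step 12: signal(T3) -> count=4 queue=[] holders={none}
Step 13: wait(T2) -> count=3 queue=[] holders={T2}
Final holders: {T2} -> 1 thread(s)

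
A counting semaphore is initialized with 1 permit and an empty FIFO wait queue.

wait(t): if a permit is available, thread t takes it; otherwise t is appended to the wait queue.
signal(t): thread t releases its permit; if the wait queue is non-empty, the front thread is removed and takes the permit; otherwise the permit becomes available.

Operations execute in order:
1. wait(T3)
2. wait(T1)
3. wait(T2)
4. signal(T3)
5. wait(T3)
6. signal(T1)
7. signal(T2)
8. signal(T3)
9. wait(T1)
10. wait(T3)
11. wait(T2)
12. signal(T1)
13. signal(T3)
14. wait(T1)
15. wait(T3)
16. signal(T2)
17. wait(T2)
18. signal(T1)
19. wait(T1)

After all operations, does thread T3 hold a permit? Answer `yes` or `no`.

Step 1: wait(T3) -> count=0 queue=[] holders={T3}
Step 2: wait(T1) -> count=0 queue=[T1] holders={T3}
Step 3: wait(T2) -> count=0 queue=[T1,T2] holders={T3}
Step 4: signal(T3) -> count=0 queue=[T2] holders={T1}
Step 5: wait(T3) -> count=0 queue=[T2,T3] holders={T1}
Step 6: signal(T1) -> count=0 queue=[T3] holders={T2}
Step 7: signal(T2) -> count=0 queue=[] holders={T3}
Step 8: signal(T3) -> count=1 queue=[] holders={none}
Step 9: wait(T1) -> count=0 queue=[] holders={T1}
Step 10: wait(T3) -> count=0 queue=[T3] holders={T1}
Step 11: wait(T2) -> count=0 queue=[T3,T2] holders={T1}
Step 12: signal(T1) -> count=0 queue=[T2] holders={T3}
Step 13: signal(T3) -> count=0 queue=[] holders={T2}
Step 14: wait(T1) -> count=0 queue=[T1] holders={T2}
Step 15: wait(T3) -> count=0 queue=[T1,T3] holders={T2}
Step 16: signal(T2) -> count=0 queue=[T3] holders={T1}
Step 17: wait(T2) -> count=0 queue=[T3,T2] holders={T1}
Step 18: signal(T1) -> count=0 queue=[T2] holders={T3}
Step 19: wait(T1) -> count=0 queue=[T2,T1] holders={T3}
Final holders: {T3} -> T3 in holders

Answer: yes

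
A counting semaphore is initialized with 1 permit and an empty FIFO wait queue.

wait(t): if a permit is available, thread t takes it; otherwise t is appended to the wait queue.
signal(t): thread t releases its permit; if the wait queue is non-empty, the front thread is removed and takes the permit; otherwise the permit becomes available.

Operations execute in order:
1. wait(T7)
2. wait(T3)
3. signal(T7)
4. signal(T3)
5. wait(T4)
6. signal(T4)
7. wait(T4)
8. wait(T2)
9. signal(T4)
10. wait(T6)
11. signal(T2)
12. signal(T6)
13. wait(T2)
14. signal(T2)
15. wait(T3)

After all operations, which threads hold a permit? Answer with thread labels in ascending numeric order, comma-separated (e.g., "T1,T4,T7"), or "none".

Step 1: wait(T7) -> count=0 queue=[] holders={T7}
Step 2: wait(T3) -> count=0 queue=[T3] holders={T7}
Step 3: signal(T7) -> count=0 queue=[] holders={T3}
Step 4: signal(T3) -> count=1 queue=[] holders={none}
Step 5: wait(T4) -> count=0 queue=[] holders={T4}
Step 6: signal(T4) -> count=1 queue=[] holders={none}
Step 7: wait(T4) -> count=0 queue=[] holders={T4}
Step 8: wait(T2) -> count=0 queue=[T2] holders={T4}
Step 9: signal(T4) -> count=0 queue=[] holders={T2}
Step 10: wait(T6) -> count=0 queue=[T6] holders={T2}
Step 11: signal(T2) -> count=0 queue=[] holders={T6}
Step 12: signal(T6) -> count=1 queue=[] holders={none}
Step 13: wait(T2) -> count=0 queue=[] holders={T2}
Step 14: signal(T2) -> count=1 queue=[] holders={none}
Step 15: wait(T3) -> count=0 queue=[] holders={T3}
Final holders: T3

Answer: T3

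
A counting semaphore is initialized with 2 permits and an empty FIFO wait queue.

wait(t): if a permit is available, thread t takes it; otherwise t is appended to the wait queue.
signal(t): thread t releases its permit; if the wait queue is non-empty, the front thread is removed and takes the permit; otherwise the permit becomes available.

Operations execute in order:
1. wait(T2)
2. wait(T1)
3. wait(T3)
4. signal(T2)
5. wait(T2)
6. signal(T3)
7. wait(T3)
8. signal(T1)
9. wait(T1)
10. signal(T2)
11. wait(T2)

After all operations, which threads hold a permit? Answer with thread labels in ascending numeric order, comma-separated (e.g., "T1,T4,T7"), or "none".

Answer: T1,T3

Derivation:
Step 1: wait(T2) -> count=1 queue=[] holders={T2}
Step 2: wait(T1) -> count=0 queue=[] holders={T1,T2}
Step 3: wait(T3) -> count=0 queue=[T3] holders={T1,T2}
Step 4: signal(T2) -> count=0 queue=[] holders={T1,T3}
Step 5: wait(T2) -> count=0 queue=[T2] holders={T1,T3}
Step 6: signal(T3) -> count=0 queue=[] holders={T1,T2}
Step 7: wait(T3) -> count=0 queue=[T3] holders={T1,T2}
Step 8: signal(T1) -> count=0 queue=[] holders={T2,T3}
Step 9: wait(T1) -> count=0 queue=[T1] holders={T2,T3}
Step 10: signal(T2) -> count=0 queue=[] holders={T1,T3}
Step 11: wait(T2) -> count=0 queue=[T2] holders={T1,T3}
Final holders: T1,T3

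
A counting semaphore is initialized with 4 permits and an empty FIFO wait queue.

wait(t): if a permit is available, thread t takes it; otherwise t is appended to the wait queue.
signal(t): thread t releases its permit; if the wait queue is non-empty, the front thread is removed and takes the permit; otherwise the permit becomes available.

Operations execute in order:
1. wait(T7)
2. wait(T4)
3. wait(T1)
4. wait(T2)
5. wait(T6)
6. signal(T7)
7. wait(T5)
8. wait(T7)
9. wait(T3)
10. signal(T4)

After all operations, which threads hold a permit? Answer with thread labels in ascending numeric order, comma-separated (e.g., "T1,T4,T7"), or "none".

Step 1: wait(T7) -> count=3 queue=[] holders={T7}
Step 2: wait(T4) -> count=2 queue=[] holders={T4,T7}
Step 3: wait(T1) -> count=1 queue=[] holders={T1,T4,T7}
Step 4: wait(T2) -> count=0 queue=[] holders={T1,T2,T4,T7}
Step 5: wait(T6) -> count=0 queue=[T6] holders={T1,T2,T4,T7}
Step 6: signal(T7) -> count=0 queue=[] holders={T1,T2,T4,T6}
Step 7: wait(T5) -> count=0 queue=[T5] holders={T1,T2,T4,T6}
Step 8: wait(T7) -> count=0 queue=[T5,T7] holders={T1,T2,T4,T6}
Step 9: wait(T3) -> count=0 queue=[T5,T7,T3] holders={T1,T2,T4,T6}
Step 10: signal(T4) -> count=0 queue=[T7,T3] holders={T1,T2,T5,T6}
Final holders: T1,T2,T5,T6

Answer: T1,T2,T5,T6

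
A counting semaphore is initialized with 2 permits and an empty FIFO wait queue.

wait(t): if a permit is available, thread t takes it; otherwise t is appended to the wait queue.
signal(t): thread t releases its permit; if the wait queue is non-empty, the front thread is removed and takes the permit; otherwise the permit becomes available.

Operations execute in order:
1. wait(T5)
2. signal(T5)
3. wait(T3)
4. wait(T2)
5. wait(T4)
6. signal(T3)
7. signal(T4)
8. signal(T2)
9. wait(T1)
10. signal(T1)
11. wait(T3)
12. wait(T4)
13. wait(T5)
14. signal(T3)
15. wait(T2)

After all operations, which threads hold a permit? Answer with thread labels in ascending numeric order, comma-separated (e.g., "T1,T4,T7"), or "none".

Step 1: wait(T5) -> count=1 queue=[] holders={T5}
Step 2: signal(T5) -> count=2 queue=[] holders={none}
Step 3: wait(T3) -> count=1 queue=[] holders={T3}
Step 4: wait(T2) -> count=0 queue=[] holders={T2,T3}
Step 5: wait(T4) -> count=0 queue=[T4] holders={T2,T3}
Step 6: signal(T3) -> count=0 queue=[] holders={T2,T4}
Step 7: signal(T4) -> count=1 queue=[] holders={T2}
Step 8: signal(T2) -> count=2 queue=[] holders={none}
Step 9: wait(T1) -> count=1 queue=[] holders={T1}
Step 10: signal(T1) -> count=2 queue=[] holders={none}
Step 11: wait(T3) -> count=1 queue=[] holders={T3}
Step 12: wait(T4) -> count=0 queue=[] holders={T3,T4}
Step 13: wait(T5) -> count=0 queue=[T5] holders={T3,T4}
Step 14: signal(T3) -> count=0 queue=[] holders={T4,T5}
Step 15: wait(T2) -> count=0 queue=[T2] holders={T4,T5}
Final holders: T4,T5

Answer: T4,T5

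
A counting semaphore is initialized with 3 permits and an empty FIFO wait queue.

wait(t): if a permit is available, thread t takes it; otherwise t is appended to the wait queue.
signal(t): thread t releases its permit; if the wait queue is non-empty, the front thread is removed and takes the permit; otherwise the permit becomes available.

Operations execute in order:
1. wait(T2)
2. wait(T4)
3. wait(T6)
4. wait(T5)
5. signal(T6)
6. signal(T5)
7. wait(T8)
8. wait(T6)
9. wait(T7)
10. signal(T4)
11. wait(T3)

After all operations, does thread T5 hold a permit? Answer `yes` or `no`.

Step 1: wait(T2) -> count=2 queue=[] holders={T2}
Step 2: wait(T4) -> count=1 queue=[] holders={T2,T4}
Step 3: wait(T6) -> count=0 queue=[] holders={T2,T4,T6}
Step 4: wait(T5) -> count=0 queue=[T5] holders={T2,T4,T6}
Step 5: signal(T6) -> count=0 queue=[] holders={T2,T4,T5}
Step 6: signal(T5) -> count=1 queue=[] holders={T2,T4}
Step 7: wait(T8) -> count=0 queue=[] holders={T2,T4,T8}
Step 8: wait(T6) -> count=0 queue=[T6] holders={T2,T4,T8}
Step 9: wait(T7) -> count=0 queue=[T6,T7] holders={T2,T4,T8}
Step 10: signal(T4) -> count=0 queue=[T7] holders={T2,T6,T8}
Step 11: wait(T3) -> count=0 queue=[T7,T3] holders={T2,T6,T8}
Final holders: {T2,T6,T8} -> T5 not in holders

Answer: no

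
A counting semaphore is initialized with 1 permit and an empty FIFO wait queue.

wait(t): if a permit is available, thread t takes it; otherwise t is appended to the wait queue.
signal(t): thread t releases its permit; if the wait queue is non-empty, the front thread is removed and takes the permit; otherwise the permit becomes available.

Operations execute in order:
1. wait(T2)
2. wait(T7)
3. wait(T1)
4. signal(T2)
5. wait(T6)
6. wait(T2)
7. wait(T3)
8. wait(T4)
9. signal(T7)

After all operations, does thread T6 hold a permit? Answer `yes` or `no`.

Answer: no

Derivation:
Step 1: wait(T2) -> count=0 queue=[] holders={T2}
Step 2: wait(T7) -> count=0 queue=[T7] holders={T2}
Step 3: wait(T1) -> count=0 queue=[T7,T1] holders={T2}
Step 4: signal(T2) -> count=0 queue=[T1] holders={T7}
Step 5: wait(T6) -> count=0 queue=[T1,T6] holders={T7}
Step 6: wait(T2) -> count=0 queue=[T1,T6,T2] holders={T7}
Step 7: wait(T3) -> count=0 queue=[T1,T6,T2,T3] holders={T7}
Step 8: wait(T4) -> count=0 queue=[T1,T6,T2,T3,T4] holders={T7}
Step 9: signal(T7) -> count=0 queue=[T6,T2,T3,T4] holders={T1}
Final holders: {T1} -> T6 not in holders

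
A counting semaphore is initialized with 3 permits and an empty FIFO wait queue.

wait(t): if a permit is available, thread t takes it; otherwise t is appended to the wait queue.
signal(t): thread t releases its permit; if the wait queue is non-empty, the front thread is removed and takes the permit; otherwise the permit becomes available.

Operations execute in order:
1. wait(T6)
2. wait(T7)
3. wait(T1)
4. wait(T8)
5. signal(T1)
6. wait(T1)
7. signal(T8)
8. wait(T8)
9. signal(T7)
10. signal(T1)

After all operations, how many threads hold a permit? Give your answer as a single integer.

Answer: 2

Derivation:
Step 1: wait(T6) -> count=2 queue=[] holders={T6}
Step 2: wait(T7) -> count=1 queue=[] holders={T6,T7}
Step 3: wait(T1) -> count=0 queue=[] holders={T1,T6,T7}
Step 4: wait(T8) -> count=0 queue=[T8] holders={T1,T6,T7}
Step 5: signal(T1) -> count=0 queue=[] holders={T6,T7,T8}
Step 6: wait(T1) -> count=0 queue=[T1] holders={T6,T7,T8}
Step 7: signal(T8) -> count=0 queue=[] holders={T1,T6,T7}
Step 8: wait(T8) -> count=0 queue=[T8] holders={T1,T6,T7}
Step 9: signal(T7) -> count=0 queue=[] holders={T1,T6,T8}
Step 10: signal(T1) -> count=1 queue=[] holders={T6,T8}
Final holders: {T6,T8} -> 2 thread(s)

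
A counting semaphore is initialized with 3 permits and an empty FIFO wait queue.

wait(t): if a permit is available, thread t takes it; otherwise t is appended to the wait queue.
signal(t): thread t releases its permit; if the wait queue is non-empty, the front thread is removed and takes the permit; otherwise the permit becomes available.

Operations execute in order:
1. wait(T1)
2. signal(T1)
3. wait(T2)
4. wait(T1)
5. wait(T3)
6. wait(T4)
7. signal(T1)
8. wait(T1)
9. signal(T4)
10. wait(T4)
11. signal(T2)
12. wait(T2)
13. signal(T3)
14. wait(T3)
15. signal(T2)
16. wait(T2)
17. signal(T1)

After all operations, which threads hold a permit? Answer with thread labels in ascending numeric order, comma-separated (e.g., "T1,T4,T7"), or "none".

Step 1: wait(T1) -> count=2 queue=[] holders={T1}
Step 2: signal(T1) -> count=3 queue=[] holders={none}
Step 3: wait(T2) -> count=2 queue=[] holders={T2}
Step 4: wait(T1) -> count=1 queue=[] holders={T1,T2}
Step 5: wait(T3) -> count=0 queue=[] holders={T1,T2,T3}
Step 6: wait(T4) -> count=0 queue=[T4] holders={T1,T2,T3}
Step 7: signal(T1) -> count=0 queue=[] holders={T2,T3,T4}
Step 8: wait(T1) -> count=0 queue=[T1] holders={T2,T3,T4}
Step 9: signal(T4) -> count=0 queue=[] holders={T1,T2,T3}
Step 10: wait(T4) -> count=0 queue=[T4] holders={T1,T2,T3}
Step 11: signal(T2) -> count=0 queue=[] holders={T1,T3,T4}
Step 12: wait(T2) -> count=0 queue=[T2] holders={T1,T3,T4}
Step 13: signal(T3) -> count=0 queue=[] holders={T1,T2,T4}
Step 14: wait(T3) -> count=0 queue=[T3] holders={T1,T2,T4}
Step 15: signal(T2) -> count=0 queue=[] holders={T1,T3,T4}
Step 16: wait(T2) -> count=0 queue=[T2] holders={T1,T3,T4}
Step 17: signal(T1) -> count=0 queue=[] holders={T2,T3,T4}
Final holders: T2,T3,T4

Answer: T2,T3,T4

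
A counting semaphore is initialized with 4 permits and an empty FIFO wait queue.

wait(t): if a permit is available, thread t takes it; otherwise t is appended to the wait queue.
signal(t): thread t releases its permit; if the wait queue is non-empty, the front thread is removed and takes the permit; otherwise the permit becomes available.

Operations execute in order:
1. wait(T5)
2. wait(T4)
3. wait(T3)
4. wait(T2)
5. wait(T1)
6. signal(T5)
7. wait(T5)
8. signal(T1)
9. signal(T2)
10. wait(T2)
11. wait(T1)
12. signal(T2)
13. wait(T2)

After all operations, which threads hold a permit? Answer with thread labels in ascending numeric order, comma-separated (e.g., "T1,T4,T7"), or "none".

Answer: T1,T3,T4,T5

Derivation:
Step 1: wait(T5) -> count=3 queue=[] holders={T5}
Step 2: wait(T4) -> count=2 queue=[] holders={T4,T5}
Step 3: wait(T3) -> count=1 queue=[] holders={T3,T4,T5}
Step 4: wait(T2) -> count=0 queue=[] holders={T2,T3,T4,T5}
Step 5: wait(T1) -> count=0 queue=[T1] holders={T2,T3,T4,T5}
Step 6: signal(T5) -> count=0 queue=[] holders={T1,T2,T3,T4}
Step 7: wait(T5) -> count=0 queue=[T5] holders={T1,T2,T3,T4}
Step 8: signal(T1) -> count=0 queue=[] holders={T2,T3,T4,T5}
Step 9: signal(T2) -> count=1 queue=[] holders={T3,T4,T5}
Step 10: wait(T2) -> count=0 queue=[] holders={T2,T3,T4,T5}
Step 11: wait(T1) -> count=0 queue=[T1] holders={T2,T3,T4,T5}
Step 12: signal(T2) -> count=0 queue=[] holders={T1,T3,T4,T5}
Step 13: wait(T2) -> count=0 queue=[T2] holders={T1,T3,T4,T5}
Final holders: T1,T3,T4,T5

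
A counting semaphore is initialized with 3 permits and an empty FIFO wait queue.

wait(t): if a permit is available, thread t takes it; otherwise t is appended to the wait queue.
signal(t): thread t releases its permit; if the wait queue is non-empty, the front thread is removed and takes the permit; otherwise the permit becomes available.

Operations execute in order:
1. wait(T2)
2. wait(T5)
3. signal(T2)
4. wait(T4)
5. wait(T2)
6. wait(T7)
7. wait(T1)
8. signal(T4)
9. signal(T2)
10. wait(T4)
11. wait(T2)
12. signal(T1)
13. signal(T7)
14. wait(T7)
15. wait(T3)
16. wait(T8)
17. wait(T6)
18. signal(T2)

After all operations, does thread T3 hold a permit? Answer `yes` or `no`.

Answer: no

Derivation:
Step 1: wait(T2) -> count=2 queue=[] holders={T2}
Step 2: wait(T5) -> count=1 queue=[] holders={T2,T5}
Step 3: signal(T2) -> count=2 queue=[] holders={T5}
Step 4: wait(T4) -> count=1 queue=[] holders={T4,T5}
Step 5: wait(T2) -> count=0 queue=[] holders={T2,T4,T5}
Step 6: wait(T7) -> count=0 queue=[T7] holders={T2,T4,T5}
Step 7: wait(T1) -> count=0 queue=[T7,T1] holders={T2,T4,T5}
Step 8: signal(T4) -> count=0 queue=[T1] holders={T2,T5,T7}
Step 9: signal(T2) -> count=0 queue=[] holders={T1,T5,T7}
Step 10: wait(T4) -> count=0 queue=[T4] holders={T1,T5,T7}
Step 11: wait(T2) -> count=0 queue=[T4,T2] holders={T1,T5,T7}
Step 12: signal(T1) -> count=0 queue=[T2] holders={T4,T5,T7}
Step 13: signal(T7) -> count=0 queue=[] holders={T2,T4,T5}
Step 14: wait(T7) -> count=0 queue=[T7] holders={T2,T4,T5}
Step 15: wait(T3) -> count=0 queue=[T7,T3] holders={T2,T4,T5}
Step 16: wait(T8) -> count=0 queue=[T7,T3,T8] holders={T2,T4,T5}
Step 17: wait(T6) -> count=0 queue=[T7,T3,T8,T6] holders={T2,T4,T5}
Step 18: signal(T2) -> count=0 queue=[T3,T8,T6] holders={T4,T5,T7}
Final holders: {T4,T5,T7} -> T3 not in holders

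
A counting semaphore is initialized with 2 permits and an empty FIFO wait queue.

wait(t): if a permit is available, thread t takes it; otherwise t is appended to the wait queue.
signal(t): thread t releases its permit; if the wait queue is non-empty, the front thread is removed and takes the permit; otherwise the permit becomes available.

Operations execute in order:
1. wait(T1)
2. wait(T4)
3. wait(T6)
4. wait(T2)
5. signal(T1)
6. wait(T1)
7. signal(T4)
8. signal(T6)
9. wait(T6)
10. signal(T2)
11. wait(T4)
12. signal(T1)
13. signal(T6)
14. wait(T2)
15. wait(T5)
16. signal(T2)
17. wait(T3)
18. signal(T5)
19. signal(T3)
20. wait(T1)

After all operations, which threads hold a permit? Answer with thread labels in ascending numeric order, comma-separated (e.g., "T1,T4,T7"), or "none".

Answer: T1,T4

Derivation:
Step 1: wait(T1) -> count=1 queue=[] holders={T1}
Step 2: wait(T4) -> count=0 queue=[] holders={T1,T4}
Step 3: wait(T6) -> count=0 queue=[T6] holders={T1,T4}
Step 4: wait(T2) -> count=0 queue=[T6,T2] holders={T1,T4}
Step 5: signal(T1) -> count=0 queue=[T2] holders={T4,T6}
Step 6: wait(T1) -> count=0 queue=[T2,T1] holders={T4,T6}
Step 7: signal(T4) -> count=0 queue=[T1] holders={T2,T6}
Step 8: signal(T6) -> count=0 queue=[] holders={T1,T2}
Step 9: wait(T6) -> count=0 queue=[T6] holders={T1,T2}
Step 10: signal(T2) -> count=0 queue=[] holders={T1,T6}
Step 11: wait(T4) -> count=0 queue=[T4] holders={T1,T6}
Step 12: signal(T1) -> count=0 queue=[] holders={T4,T6}
Step 13: signal(T6) -> count=1 queue=[] holders={T4}
Step 14: wait(T2) -> count=0 queue=[] holders={T2,T4}
Step 15: wait(T5) -> count=0 queue=[T5] holders={T2,T4}
Step 16: signal(T2) -> count=0 queue=[] holders={T4,T5}
Step 17: wait(T3) -> count=0 queue=[T3] holders={T4,T5}
Step 18: signal(T5) -> count=0 queue=[] holders={T3,T4}
Step 19: signal(T3) -> count=1 queue=[] holders={T4}
Step 20: wait(T1) -> count=0 queue=[] holders={T1,T4}
Final holders: T1,T4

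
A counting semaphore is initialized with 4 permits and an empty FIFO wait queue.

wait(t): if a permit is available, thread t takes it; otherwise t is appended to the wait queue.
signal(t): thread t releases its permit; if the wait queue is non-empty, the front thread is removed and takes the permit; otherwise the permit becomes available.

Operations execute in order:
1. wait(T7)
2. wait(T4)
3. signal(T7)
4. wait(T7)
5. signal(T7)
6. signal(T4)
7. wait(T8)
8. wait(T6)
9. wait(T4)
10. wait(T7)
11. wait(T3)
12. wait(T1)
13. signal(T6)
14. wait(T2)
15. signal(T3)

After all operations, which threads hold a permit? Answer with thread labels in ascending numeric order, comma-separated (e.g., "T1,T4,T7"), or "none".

Step 1: wait(T7) -> count=3 queue=[] holders={T7}
Step 2: wait(T4) -> count=2 queue=[] holders={T4,T7}
Step 3: signal(T7) -> count=3 queue=[] holders={T4}
Step 4: wait(T7) -> count=2 queue=[] holders={T4,T7}
Step 5: signal(T7) -> count=3 queue=[] holders={T4}
Step 6: signal(T4) -> count=4 queue=[] holders={none}
Step 7: wait(T8) -> count=3 queue=[] holders={T8}
Step 8: wait(T6) -> count=2 queue=[] holders={T6,T8}
Step 9: wait(T4) -> count=1 queue=[] holders={T4,T6,T8}
Step 10: wait(T7) -> count=0 queue=[] holders={T4,T6,T7,T8}
Step 11: wait(T3) -> count=0 queue=[T3] holders={T4,T6,T7,T8}
Step 12: wait(T1) -> count=0 queue=[T3,T1] holders={T4,T6,T7,T8}
Step 13: signal(T6) -> count=0 queue=[T1] holders={T3,T4,T7,T8}
Step 14: wait(T2) -> count=0 queue=[T1,T2] holders={T3,T4,T7,T8}
Step 15: signal(T3) -> count=0 queue=[T2] holders={T1,T4,T7,T8}
Final holders: T1,T4,T7,T8

Answer: T1,T4,T7,T8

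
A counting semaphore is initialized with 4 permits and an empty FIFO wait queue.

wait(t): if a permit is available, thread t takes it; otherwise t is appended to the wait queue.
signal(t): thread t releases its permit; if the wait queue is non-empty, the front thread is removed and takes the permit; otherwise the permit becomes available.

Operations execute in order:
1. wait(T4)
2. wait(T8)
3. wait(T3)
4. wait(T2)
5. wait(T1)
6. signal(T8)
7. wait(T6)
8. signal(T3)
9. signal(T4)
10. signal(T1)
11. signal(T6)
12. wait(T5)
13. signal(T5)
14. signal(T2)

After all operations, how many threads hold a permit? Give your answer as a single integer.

Step 1: wait(T4) -> count=3 queue=[] holders={T4}
Step 2: wait(T8) -> count=2 queue=[] holders={T4,T8}
Step 3: wait(T3) -> count=1 queue=[] holders={T3,T4,T8}
Step 4: wait(T2) -> count=0 queue=[] holders={T2,T3,T4,T8}
Step 5: wait(T1) -> count=0 queue=[T1] holders={T2,T3,T4,T8}
Step 6: signal(T8) -> count=0 queue=[] holders={T1,T2,T3,T4}
Step 7: wait(T6) -> count=0 queue=[T6] holders={T1,T2,T3,T4}
Step 8: signal(T3) -> count=0 queue=[] holders={T1,T2,T4,T6}
Step 9: signal(T4) -> count=1 queue=[] holders={T1,T2,T6}
Step 10: signal(T1) -> count=2 queue=[] holders={T2,T6}
Step 11: signal(T6) -> count=3 queue=[] holders={T2}
Step 12: wait(T5) -> count=2 queue=[] holders={T2,T5}
Step 13: signal(T5) -> count=3 queue=[] holders={T2}
Step 14: signal(T2) -> count=4 queue=[] holders={none}
Final holders: {none} -> 0 thread(s)

Answer: 0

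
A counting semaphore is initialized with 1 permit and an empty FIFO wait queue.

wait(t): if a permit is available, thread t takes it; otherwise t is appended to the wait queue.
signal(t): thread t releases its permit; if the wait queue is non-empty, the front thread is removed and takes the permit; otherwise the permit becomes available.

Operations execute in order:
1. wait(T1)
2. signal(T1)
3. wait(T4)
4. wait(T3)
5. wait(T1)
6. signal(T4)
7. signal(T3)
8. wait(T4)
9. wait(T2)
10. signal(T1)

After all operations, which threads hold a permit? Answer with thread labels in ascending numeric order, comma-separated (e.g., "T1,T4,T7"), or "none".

Step 1: wait(T1) -> count=0 queue=[] holders={T1}
Step 2: signal(T1) -> count=1 queue=[] holders={none}
Step 3: wait(T4) -> count=0 queue=[] holders={T4}
Step 4: wait(T3) -> count=0 queue=[T3] holders={T4}
Step 5: wait(T1) -> count=0 queue=[T3,T1] holders={T4}
Step 6: signal(T4) -> count=0 queue=[T1] holders={T3}
Step 7: signal(T3) -> count=0 queue=[] holders={T1}
Step 8: wait(T4) -> count=0 queue=[T4] holders={T1}
Step 9: wait(T2) -> count=0 queue=[T4,T2] holders={T1}
Step 10: signal(T1) -> count=0 queue=[T2] holders={T4}
Final holders: T4

Answer: T4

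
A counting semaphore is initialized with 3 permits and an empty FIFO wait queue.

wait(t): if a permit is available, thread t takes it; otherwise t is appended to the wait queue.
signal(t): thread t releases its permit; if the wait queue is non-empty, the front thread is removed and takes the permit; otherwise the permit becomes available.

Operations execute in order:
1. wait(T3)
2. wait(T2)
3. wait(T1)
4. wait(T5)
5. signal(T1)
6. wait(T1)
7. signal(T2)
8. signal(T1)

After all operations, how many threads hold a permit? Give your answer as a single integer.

Answer: 2

Derivation:
Step 1: wait(T3) -> count=2 queue=[] holders={T3}
Step 2: wait(T2) -> count=1 queue=[] holders={T2,T3}
Step 3: wait(T1) -> count=0 queue=[] holders={T1,T2,T3}
Step 4: wait(T5) -> count=0 queue=[T5] holders={T1,T2,T3}
Step 5: signal(T1) -> count=0 queue=[] holders={T2,T3,T5}
Step 6: wait(T1) -> count=0 queue=[T1] holders={T2,T3,T5}
Step 7: signal(T2) -> count=0 queue=[] holders={T1,T3,T5}
Step 8: signal(T1) -> count=1 queue=[] holders={T3,T5}
Final holders: {T3,T5} -> 2 thread(s)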